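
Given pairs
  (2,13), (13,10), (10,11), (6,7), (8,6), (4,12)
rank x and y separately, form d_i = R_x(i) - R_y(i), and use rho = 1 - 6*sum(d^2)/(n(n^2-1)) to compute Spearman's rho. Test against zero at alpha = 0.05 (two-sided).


Step 1: Rank x and y separately (midranks; no ties here).
rank(x): 2->1, 13->6, 10->5, 6->3, 8->4, 4->2
rank(y): 13->6, 10->3, 11->4, 7->2, 6->1, 12->5
Step 2: d_i = R_x(i) - R_y(i); compute d_i^2.
  (1-6)^2=25, (6-3)^2=9, (5-4)^2=1, (3-2)^2=1, (4-1)^2=9, (2-5)^2=9
sum(d^2) = 54.
Step 3: rho = 1 - 6*54 / (6*(6^2 - 1)) = 1 - 324/210 = -0.542857.
Step 4: Under H0, t = rho * sqrt((n-2)/(1-rho^2)) = -1.2928 ~ t(4).
Step 5: Two-sided p-value from the t-distribution with 4 df = 0.265703.
Step 6: alpha = 0.05. fail to reject H0.

rho = -0.5429, p = 0.265703, fail to reject H0 at alpha = 0.05.


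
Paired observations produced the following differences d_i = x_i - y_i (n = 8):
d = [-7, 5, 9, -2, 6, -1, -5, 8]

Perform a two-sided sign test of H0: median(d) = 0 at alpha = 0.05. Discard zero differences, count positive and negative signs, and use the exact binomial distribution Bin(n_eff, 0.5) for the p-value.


Step 1: Discard zero differences. Original n = 8; n_eff = number of nonzero differences = 8.
Nonzero differences (with sign): -7, +5, +9, -2, +6, -1, -5, +8
Step 2: Count signs: positive = 4, negative = 4.
Step 3: Under H0: P(positive) = 0.5, so the number of positives S ~ Bin(8, 0.5).
Step 4: Two-sided exact p-value = sum of Bin(8,0.5) probabilities at or below the observed probability = 1.000000.
Step 5: alpha = 0.05. fail to reject H0.

n_eff = 8, pos = 4, neg = 4, p = 1.000000, fail to reject H0.


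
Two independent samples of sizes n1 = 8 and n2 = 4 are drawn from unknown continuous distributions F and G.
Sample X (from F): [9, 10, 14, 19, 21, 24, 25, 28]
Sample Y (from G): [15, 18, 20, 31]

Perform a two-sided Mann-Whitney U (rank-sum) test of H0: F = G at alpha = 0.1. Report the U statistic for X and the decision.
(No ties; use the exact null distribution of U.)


Step 1: Combine and sort all 12 observations; assign midranks.
sorted (value, group): (9,X), (10,X), (14,X), (15,Y), (18,Y), (19,X), (20,Y), (21,X), (24,X), (25,X), (28,X), (31,Y)
ranks: 9->1, 10->2, 14->3, 15->4, 18->5, 19->6, 20->7, 21->8, 24->9, 25->10, 28->11, 31->12
Step 2: Rank sum for X: R1 = 1 + 2 + 3 + 6 + 8 + 9 + 10 + 11 = 50.
Step 3: U_X = R1 - n1(n1+1)/2 = 50 - 8*9/2 = 50 - 36 = 14.
       U_Y = n1*n2 - U_X = 32 - 14 = 18.
Step 4: No ties, so the exact null distribution of U (based on enumerating the C(12,8) = 495 equally likely rank assignments) gives the two-sided p-value.
Step 5: p-value = 0.808081; compare to alpha = 0.1. fail to reject H0.

U_X = 14, p = 0.808081, fail to reject H0 at alpha = 0.1.


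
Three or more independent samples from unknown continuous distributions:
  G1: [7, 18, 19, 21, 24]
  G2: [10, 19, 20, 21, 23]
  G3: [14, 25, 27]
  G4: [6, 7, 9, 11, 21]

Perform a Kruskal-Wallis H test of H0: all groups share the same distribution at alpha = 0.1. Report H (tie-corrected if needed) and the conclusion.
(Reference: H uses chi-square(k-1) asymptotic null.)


Step 1: Combine all N = 18 observations and assign midranks.
sorted (value, group, rank): (6,G4,1), (7,G1,2.5), (7,G4,2.5), (9,G4,4), (10,G2,5), (11,G4,6), (14,G3,7), (18,G1,8), (19,G1,9.5), (19,G2,9.5), (20,G2,11), (21,G1,13), (21,G2,13), (21,G4,13), (23,G2,15), (24,G1,16), (25,G3,17), (27,G3,18)
Step 2: Sum ranks within each group.
R_1 = 49 (n_1 = 5)
R_2 = 53.5 (n_2 = 5)
R_3 = 42 (n_3 = 3)
R_4 = 26.5 (n_4 = 5)
Step 3: H = 12/(N(N+1)) * sum(R_i^2/n_i) - 3(N+1)
     = 12/(18*19) * (49^2/5 + 53.5^2/5 + 42^2/3 + 26.5^2/5) - 3*19
     = 0.035088 * 1781.1 - 57
     = 5.494737.
Step 4: Ties present; correction factor C = 1 - 36/(18^3 - 18) = 0.993808. Corrected H = 5.494737 / 0.993808 = 5.528972.
Step 5: Under H0, H ~ chi^2(3); p-value = 0.136916.
Step 6: alpha = 0.1. fail to reject H0.

H = 5.5290, df = 3, p = 0.136916, fail to reject H0.


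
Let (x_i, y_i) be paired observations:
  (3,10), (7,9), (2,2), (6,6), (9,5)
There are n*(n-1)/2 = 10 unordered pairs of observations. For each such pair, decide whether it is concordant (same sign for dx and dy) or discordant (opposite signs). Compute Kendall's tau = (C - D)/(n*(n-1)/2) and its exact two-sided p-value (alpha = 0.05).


Step 1: Enumerate the 10 unordered pairs (i,j) with i<j and classify each by sign(x_j-x_i) * sign(y_j-y_i).
  (1,2):dx=+4,dy=-1->D; (1,3):dx=-1,dy=-8->C; (1,4):dx=+3,dy=-4->D; (1,5):dx=+6,dy=-5->D
  (2,3):dx=-5,dy=-7->C; (2,4):dx=-1,dy=-3->C; (2,5):dx=+2,dy=-4->D; (3,4):dx=+4,dy=+4->C
  (3,5):dx=+7,dy=+3->C; (4,5):dx=+3,dy=-1->D
Step 2: C = 5, D = 5, total pairs = 10.
Step 3: tau = (C - D)/(n(n-1)/2) = (5 - 5)/10 = 0.000000.
Step 4: Exact two-sided p-value (enumerate n! = 120 permutations of y under H0): p = 1.000000.
Step 5: alpha = 0.05. fail to reject H0.

tau_b = 0.0000 (C=5, D=5), p = 1.000000, fail to reject H0.


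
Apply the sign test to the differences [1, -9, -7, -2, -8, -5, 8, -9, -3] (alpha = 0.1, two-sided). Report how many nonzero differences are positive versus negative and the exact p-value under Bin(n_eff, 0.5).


Step 1: Discard zero differences. Original n = 9; n_eff = number of nonzero differences = 9.
Nonzero differences (with sign): +1, -9, -7, -2, -8, -5, +8, -9, -3
Step 2: Count signs: positive = 2, negative = 7.
Step 3: Under H0: P(positive) = 0.5, so the number of positives S ~ Bin(9, 0.5).
Step 4: Two-sided exact p-value = sum of Bin(9,0.5) probabilities at or below the observed probability = 0.179688.
Step 5: alpha = 0.1. fail to reject H0.

n_eff = 9, pos = 2, neg = 7, p = 0.179688, fail to reject H0.


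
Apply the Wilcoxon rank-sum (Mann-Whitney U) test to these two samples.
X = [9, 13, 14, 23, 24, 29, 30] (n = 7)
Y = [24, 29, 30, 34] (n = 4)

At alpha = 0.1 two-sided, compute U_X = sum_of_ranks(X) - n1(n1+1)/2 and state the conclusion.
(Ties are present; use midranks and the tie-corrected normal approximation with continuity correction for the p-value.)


Step 1: Combine and sort all 11 observations; assign midranks.
sorted (value, group): (9,X), (13,X), (14,X), (23,X), (24,X), (24,Y), (29,X), (29,Y), (30,X), (30,Y), (34,Y)
ranks: 9->1, 13->2, 14->3, 23->4, 24->5.5, 24->5.5, 29->7.5, 29->7.5, 30->9.5, 30->9.5, 34->11
Step 2: Rank sum for X: R1 = 1 + 2 + 3 + 4 + 5.5 + 7.5 + 9.5 = 32.5.
Step 3: U_X = R1 - n1(n1+1)/2 = 32.5 - 7*8/2 = 32.5 - 28 = 4.5.
       U_Y = n1*n2 - U_X = 28 - 4.5 = 23.5.
Step 4: Ties are present, so use the tie-corrected normal approximation (with continuity correction) for the p-value.
Step 5: p-value = 0.086794; compare to alpha = 0.1. reject H0.

U_X = 4.5, p = 0.086794, reject H0 at alpha = 0.1.


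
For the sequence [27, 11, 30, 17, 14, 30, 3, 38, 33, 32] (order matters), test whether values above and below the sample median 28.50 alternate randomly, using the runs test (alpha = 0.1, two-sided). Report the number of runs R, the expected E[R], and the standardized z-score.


Step 1: Compute median = 28.50; label A = above, B = below.
Labels in order: BBABBABAAA  (n_A = 5, n_B = 5)
Step 2: Count runs R = 6.
Step 3: Under H0 (random ordering), E[R] = 2*n_A*n_B/(n_A+n_B) + 1 = 2*5*5/10 + 1 = 6.0000.
        Var[R] = 2*n_A*n_B*(2*n_A*n_B - n_A - n_B) / ((n_A+n_B)^2 * (n_A+n_B-1)) = 2000/900 = 2.2222.
        SD[R] = 1.4907.
Step 4: R = E[R], so z = 0 with no continuity correction.
Step 5: Two-sided p-value via normal approximation = 2*(1 - Phi(|z|)) = 1.000000.
Step 6: alpha = 0.1. fail to reject H0.

R = 6, z = 0.0000, p = 1.000000, fail to reject H0.


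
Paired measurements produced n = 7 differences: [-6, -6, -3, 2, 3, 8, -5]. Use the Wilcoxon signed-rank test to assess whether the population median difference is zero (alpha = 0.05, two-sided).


Step 1: Drop any zero differences (none here) and take |d_i|.
|d| = [6, 6, 3, 2, 3, 8, 5]
Step 2: Midrank |d_i| (ties get averaged ranks).
ranks: |6|->5.5, |6|->5.5, |3|->2.5, |2|->1, |3|->2.5, |8|->7, |5|->4
Step 3: Attach original signs; sum ranks with positive sign and with negative sign.
W+ = 1 + 2.5 + 7 = 10.5
W- = 5.5 + 5.5 + 2.5 + 4 = 17.5
(Check: W+ + W- = 28 should equal n(n+1)/2 = 28.)
Step 4: Test statistic W = min(W+, W-) = 10.5.
Step 5: Ties in |d|, so use the tie-corrected normal approximation.
        E[W] = n(n+1)/4 = 7*8/4 = 14.
        Tie groups: |d|=3 (t=2), |d|=6 (t=2); sum(t^3 - t) = 12.
        Var[W] = n(n+1)(2n+1)/24 - sum(t^3-t)/48 = 840/24 - 12/48 = 34.75.
        z = (W - E[W]) / sqrt(Var[W]) = (10.5 - 14) / 5.8949 = -0.5937.
        Two-sided p = 2*Phi(z) = 0.552691.
Step 6: alpha = 0.05. fail to reject H0.

W+ = 10.5, W- = 17.5, W = min = 10.5, p = 0.552691, fail to reject H0.


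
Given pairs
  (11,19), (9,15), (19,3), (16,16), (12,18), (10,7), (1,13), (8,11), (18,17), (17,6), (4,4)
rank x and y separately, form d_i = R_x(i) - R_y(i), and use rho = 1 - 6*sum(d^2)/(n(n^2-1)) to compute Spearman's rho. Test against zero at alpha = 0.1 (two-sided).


Step 1: Rank x and y separately (midranks; no ties here).
rank(x): 11->6, 9->4, 19->11, 16->8, 12->7, 10->5, 1->1, 8->3, 18->10, 17->9, 4->2
rank(y): 19->11, 15->7, 3->1, 16->8, 18->10, 7->4, 13->6, 11->5, 17->9, 6->3, 4->2
Step 2: d_i = R_x(i) - R_y(i); compute d_i^2.
  (6-11)^2=25, (4-7)^2=9, (11-1)^2=100, (8-8)^2=0, (7-10)^2=9, (5-4)^2=1, (1-6)^2=25, (3-5)^2=4, (10-9)^2=1, (9-3)^2=36, (2-2)^2=0
sum(d^2) = 210.
Step 3: rho = 1 - 6*210 / (11*(11^2 - 1)) = 1 - 1260/1320 = 0.045455.
Step 4: Under H0, t = rho * sqrt((n-2)/(1-rho^2)) = 0.1365 ~ t(9).
Step 5: Two-sided p-value from the t-distribution with 9 df = 0.894427.
Step 6: alpha = 0.1. fail to reject H0.

rho = 0.0455, p = 0.894427, fail to reject H0 at alpha = 0.1.


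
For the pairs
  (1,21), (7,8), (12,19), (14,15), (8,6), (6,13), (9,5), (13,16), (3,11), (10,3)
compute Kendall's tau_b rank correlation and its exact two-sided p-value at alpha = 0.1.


Step 1: Enumerate the 45 unordered pairs (i,j) with i<j and classify each by sign(x_j-x_i) * sign(y_j-y_i).
  (1,2):dx=+6,dy=-13->D; (1,3):dx=+11,dy=-2->D; (1,4):dx=+13,dy=-6->D; (1,5):dx=+7,dy=-15->D
  (1,6):dx=+5,dy=-8->D; (1,7):dx=+8,dy=-16->D; (1,8):dx=+12,dy=-5->D; (1,9):dx=+2,dy=-10->D
  (1,10):dx=+9,dy=-18->D; (2,3):dx=+5,dy=+11->C; (2,4):dx=+7,dy=+7->C; (2,5):dx=+1,dy=-2->D
  (2,6):dx=-1,dy=+5->D; (2,7):dx=+2,dy=-3->D; (2,8):dx=+6,dy=+8->C; (2,9):dx=-4,dy=+3->D
  (2,10):dx=+3,dy=-5->D; (3,4):dx=+2,dy=-4->D; (3,5):dx=-4,dy=-13->C; (3,6):dx=-6,dy=-6->C
  (3,7):dx=-3,dy=-14->C; (3,8):dx=+1,dy=-3->D; (3,9):dx=-9,dy=-8->C; (3,10):dx=-2,dy=-16->C
  (4,5):dx=-6,dy=-9->C; (4,6):dx=-8,dy=-2->C; (4,7):dx=-5,dy=-10->C; (4,8):dx=-1,dy=+1->D
  (4,9):dx=-11,dy=-4->C; (4,10):dx=-4,dy=-12->C; (5,6):dx=-2,dy=+7->D; (5,7):dx=+1,dy=-1->D
  (5,8):dx=+5,dy=+10->C; (5,9):dx=-5,dy=+5->D; (5,10):dx=+2,dy=-3->D; (6,7):dx=+3,dy=-8->D
  (6,8):dx=+7,dy=+3->C; (6,9):dx=-3,dy=-2->C; (6,10):dx=+4,dy=-10->D; (7,8):dx=+4,dy=+11->C
  (7,9):dx=-6,dy=+6->D; (7,10):dx=+1,dy=-2->D; (8,9):dx=-10,dy=-5->C; (8,10):dx=-3,dy=-13->C
  (9,10):dx=+7,dy=-8->D
Step 2: C = 19, D = 26, total pairs = 45.
Step 3: tau = (C - D)/(n(n-1)/2) = (19 - 26)/45 = -0.155556.
Step 4: Exact two-sided p-value (enumerate n! = 3628800 permutations of y under H0): p = 0.600654.
Step 5: alpha = 0.1. fail to reject H0.

tau_b = -0.1556 (C=19, D=26), p = 0.600654, fail to reject H0.


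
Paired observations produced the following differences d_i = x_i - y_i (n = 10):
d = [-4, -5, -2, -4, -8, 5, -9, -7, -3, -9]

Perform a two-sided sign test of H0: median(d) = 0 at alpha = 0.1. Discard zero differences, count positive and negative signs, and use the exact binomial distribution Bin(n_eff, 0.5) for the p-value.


Step 1: Discard zero differences. Original n = 10; n_eff = number of nonzero differences = 10.
Nonzero differences (with sign): -4, -5, -2, -4, -8, +5, -9, -7, -3, -9
Step 2: Count signs: positive = 1, negative = 9.
Step 3: Under H0: P(positive) = 0.5, so the number of positives S ~ Bin(10, 0.5).
Step 4: Two-sided exact p-value = sum of Bin(10,0.5) probabilities at or below the observed probability = 0.021484.
Step 5: alpha = 0.1. reject H0.

n_eff = 10, pos = 1, neg = 9, p = 0.021484, reject H0.


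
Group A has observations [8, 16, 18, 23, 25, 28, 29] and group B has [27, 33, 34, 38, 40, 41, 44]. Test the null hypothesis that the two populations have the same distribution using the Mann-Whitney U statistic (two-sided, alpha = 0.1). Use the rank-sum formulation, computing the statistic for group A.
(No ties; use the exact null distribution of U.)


Step 1: Combine and sort all 14 observations; assign midranks.
sorted (value, group): (8,X), (16,X), (18,X), (23,X), (25,X), (27,Y), (28,X), (29,X), (33,Y), (34,Y), (38,Y), (40,Y), (41,Y), (44,Y)
ranks: 8->1, 16->2, 18->3, 23->4, 25->5, 27->6, 28->7, 29->8, 33->9, 34->10, 38->11, 40->12, 41->13, 44->14
Step 2: Rank sum for X: R1 = 1 + 2 + 3 + 4 + 5 + 7 + 8 = 30.
Step 3: U_X = R1 - n1(n1+1)/2 = 30 - 7*8/2 = 30 - 28 = 2.
       U_Y = n1*n2 - U_X = 49 - 2 = 47.
Step 4: No ties, so the exact null distribution of U (based on enumerating the C(14,7) = 3432 equally likely rank assignments) gives the two-sided p-value.
Step 5: p-value = 0.002331; compare to alpha = 0.1. reject H0.

U_X = 2, p = 0.002331, reject H0 at alpha = 0.1.


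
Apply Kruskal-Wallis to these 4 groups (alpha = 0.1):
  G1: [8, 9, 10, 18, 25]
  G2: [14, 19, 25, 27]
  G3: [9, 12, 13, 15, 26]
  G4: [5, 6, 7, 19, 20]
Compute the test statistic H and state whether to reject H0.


Step 1: Combine all N = 19 observations and assign midranks.
sorted (value, group, rank): (5,G4,1), (6,G4,2), (7,G4,3), (8,G1,4), (9,G1,5.5), (9,G3,5.5), (10,G1,7), (12,G3,8), (13,G3,9), (14,G2,10), (15,G3,11), (18,G1,12), (19,G2,13.5), (19,G4,13.5), (20,G4,15), (25,G1,16.5), (25,G2,16.5), (26,G3,18), (27,G2,19)
Step 2: Sum ranks within each group.
R_1 = 45 (n_1 = 5)
R_2 = 59 (n_2 = 4)
R_3 = 51.5 (n_3 = 5)
R_4 = 34.5 (n_4 = 5)
Step 3: H = 12/(N(N+1)) * sum(R_i^2/n_i) - 3(N+1)
     = 12/(19*20) * (45^2/5 + 59^2/4 + 51.5^2/5 + 34.5^2/5) - 3*20
     = 0.031579 * 2043.75 - 60
     = 4.539474.
Step 4: Ties present; correction factor C = 1 - 18/(19^3 - 19) = 0.997368. Corrected H = 4.539474 / 0.997368 = 4.551451.
Step 5: Under H0, H ~ chi^2(3); p-value = 0.207747.
Step 6: alpha = 0.1. fail to reject H0.

H = 4.5515, df = 3, p = 0.207747, fail to reject H0.


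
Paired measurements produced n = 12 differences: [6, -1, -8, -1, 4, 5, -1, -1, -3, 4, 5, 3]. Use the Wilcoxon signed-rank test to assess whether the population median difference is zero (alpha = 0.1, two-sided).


Step 1: Drop any zero differences (none here) and take |d_i|.
|d| = [6, 1, 8, 1, 4, 5, 1, 1, 3, 4, 5, 3]
Step 2: Midrank |d_i| (ties get averaged ranks).
ranks: |6|->11, |1|->2.5, |8|->12, |1|->2.5, |4|->7.5, |5|->9.5, |1|->2.5, |1|->2.5, |3|->5.5, |4|->7.5, |5|->9.5, |3|->5.5
Step 3: Attach original signs; sum ranks with positive sign and with negative sign.
W+ = 11 + 7.5 + 9.5 + 7.5 + 9.5 + 5.5 = 50.5
W- = 2.5 + 12 + 2.5 + 2.5 + 2.5 + 5.5 = 27.5
(Check: W+ + W- = 78 should equal n(n+1)/2 = 78.)
Step 4: Test statistic W = min(W+, W-) = 27.5.
Step 5: Ties in |d|, so use the tie-corrected normal approximation.
        E[W] = n(n+1)/4 = 12*13/4 = 39.
        Tie groups: |d|=1 (t=4), |d|=3 (t=2), |d|=4 (t=2), |d|=5 (t=2); sum(t^3 - t) = 78.
        Var[W] = n(n+1)(2n+1)/24 - sum(t^3-t)/48 = 3900/24 - 78/48 = 160.875.
        z = (W - E[W]) / sqrt(Var[W]) = (27.5 - 39) / 12.6837 = -0.9067.
        Two-sided p = 2*Phi(z) = 0.364577.
Step 6: alpha = 0.1. fail to reject H0.

W+ = 50.5, W- = 27.5, W = min = 27.5, p = 0.364577, fail to reject H0.


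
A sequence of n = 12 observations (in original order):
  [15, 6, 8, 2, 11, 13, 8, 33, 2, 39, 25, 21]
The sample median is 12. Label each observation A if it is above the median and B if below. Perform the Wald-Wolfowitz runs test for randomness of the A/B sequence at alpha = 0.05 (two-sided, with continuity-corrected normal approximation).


Step 1: Compute median = 12; label A = above, B = below.
Labels in order: ABBBBABABAAA  (n_A = 6, n_B = 6)
Step 2: Count runs R = 7.
Step 3: Under H0 (random ordering), E[R] = 2*n_A*n_B/(n_A+n_B) + 1 = 2*6*6/12 + 1 = 7.0000.
        Var[R] = 2*n_A*n_B*(2*n_A*n_B - n_A - n_B) / ((n_A+n_B)^2 * (n_A+n_B-1)) = 4320/1584 = 2.7273.
        SD[R] = 1.6514.
Step 4: R = E[R], so z = 0 with no continuity correction.
Step 5: Two-sided p-value via normal approximation = 2*(1 - Phi(|z|)) = 1.000000.
Step 6: alpha = 0.05. fail to reject H0.

R = 7, z = 0.0000, p = 1.000000, fail to reject H0.


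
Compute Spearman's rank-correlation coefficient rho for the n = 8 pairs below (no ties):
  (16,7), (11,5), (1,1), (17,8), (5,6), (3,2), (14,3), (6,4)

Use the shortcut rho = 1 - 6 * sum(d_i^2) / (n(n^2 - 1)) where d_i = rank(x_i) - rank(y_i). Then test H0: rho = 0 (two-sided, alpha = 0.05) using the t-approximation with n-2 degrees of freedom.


Step 1: Rank x and y separately (midranks; no ties here).
rank(x): 16->7, 11->5, 1->1, 17->8, 5->3, 3->2, 14->6, 6->4
rank(y): 7->7, 5->5, 1->1, 8->8, 6->6, 2->2, 3->3, 4->4
Step 2: d_i = R_x(i) - R_y(i); compute d_i^2.
  (7-7)^2=0, (5-5)^2=0, (1-1)^2=0, (8-8)^2=0, (3-6)^2=9, (2-2)^2=0, (6-3)^2=9, (4-4)^2=0
sum(d^2) = 18.
Step 3: rho = 1 - 6*18 / (8*(8^2 - 1)) = 1 - 108/504 = 0.785714.
Step 4: Under H0, t = rho * sqrt((n-2)/(1-rho^2)) = 3.1113 ~ t(6).
Step 5: Two-sided p-value from the t-distribution with 6 df = 0.020815.
Step 6: alpha = 0.05. reject H0.

rho = 0.7857, p = 0.020815, reject H0 at alpha = 0.05.


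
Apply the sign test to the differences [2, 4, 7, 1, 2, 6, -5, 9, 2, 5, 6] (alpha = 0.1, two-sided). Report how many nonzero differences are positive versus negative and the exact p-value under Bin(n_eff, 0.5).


Step 1: Discard zero differences. Original n = 11; n_eff = number of nonzero differences = 11.
Nonzero differences (with sign): +2, +4, +7, +1, +2, +6, -5, +9, +2, +5, +6
Step 2: Count signs: positive = 10, negative = 1.
Step 3: Under H0: P(positive) = 0.5, so the number of positives S ~ Bin(11, 0.5).
Step 4: Two-sided exact p-value = sum of Bin(11,0.5) probabilities at or below the observed probability = 0.011719.
Step 5: alpha = 0.1. reject H0.

n_eff = 11, pos = 10, neg = 1, p = 0.011719, reject H0.


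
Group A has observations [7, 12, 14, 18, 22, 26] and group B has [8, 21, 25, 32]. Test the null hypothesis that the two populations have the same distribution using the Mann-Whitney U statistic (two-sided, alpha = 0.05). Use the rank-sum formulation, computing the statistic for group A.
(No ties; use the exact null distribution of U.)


Step 1: Combine and sort all 10 observations; assign midranks.
sorted (value, group): (7,X), (8,Y), (12,X), (14,X), (18,X), (21,Y), (22,X), (25,Y), (26,X), (32,Y)
ranks: 7->1, 8->2, 12->3, 14->4, 18->5, 21->6, 22->7, 25->8, 26->9, 32->10
Step 2: Rank sum for X: R1 = 1 + 3 + 4 + 5 + 7 + 9 = 29.
Step 3: U_X = R1 - n1(n1+1)/2 = 29 - 6*7/2 = 29 - 21 = 8.
       U_Y = n1*n2 - U_X = 24 - 8 = 16.
Step 4: No ties, so the exact null distribution of U (based on enumerating the C(10,6) = 210 equally likely rank assignments) gives the two-sided p-value.
Step 5: p-value = 0.476190; compare to alpha = 0.05. fail to reject H0.

U_X = 8, p = 0.476190, fail to reject H0 at alpha = 0.05.


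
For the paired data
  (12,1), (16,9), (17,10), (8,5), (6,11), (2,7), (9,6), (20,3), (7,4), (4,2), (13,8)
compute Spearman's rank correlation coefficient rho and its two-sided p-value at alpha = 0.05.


Step 1: Rank x and y separately (midranks; no ties here).
rank(x): 12->7, 16->9, 17->10, 8->5, 6->3, 2->1, 9->6, 20->11, 7->4, 4->2, 13->8
rank(y): 1->1, 9->9, 10->10, 5->5, 11->11, 7->7, 6->6, 3->3, 4->4, 2->2, 8->8
Step 2: d_i = R_x(i) - R_y(i); compute d_i^2.
  (7-1)^2=36, (9-9)^2=0, (10-10)^2=0, (5-5)^2=0, (3-11)^2=64, (1-7)^2=36, (6-6)^2=0, (11-3)^2=64, (4-4)^2=0, (2-2)^2=0, (8-8)^2=0
sum(d^2) = 200.
Step 3: rho = 1 - 6*200 / (11*(11^2 - 1)) = 1 - 1200/1320 = 0.090909.
Step 4: Under H0, t = rho * sqrt((n-2)/(1-rho^2)) = 0.2739 ~ t(9).
Step 5: Two-sided p-value from the t-distribution with 9 df = 0.790373.
Step 6: alpha = 0.05. fail to reject H0.

rho = 0.0909, p = 0.790373, fail to reject H0 at alpha = 0.05.


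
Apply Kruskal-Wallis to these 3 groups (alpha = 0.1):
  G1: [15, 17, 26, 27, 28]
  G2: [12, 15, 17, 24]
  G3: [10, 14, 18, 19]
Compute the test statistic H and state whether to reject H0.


Step 1: Combine all N = 13 observations and assign midranks.
sorted (value, group, rank): (10,G3,1), (12,G2,2), (14,G3,3), (15,G1,4.5), (15,G2,4.5), (17,G1,6.5), (17,G2,6.5), (18,G3,8), (19,G3,9), (24,G2,10), (26,G1,11), (27,G1,12), (28,G1,13)
Step 2: Sum ranks within each group.
R_1 = 47 (n_1 = 5)
R_2 = 23 (n_2 = 4)
R_3 = 21 (n_3 = 4)
Step 3: H = 12/(N(N+1)) * sum(R_i^2/n_i) - 3(N+1)
     = 12/(13*14) * (47^2/5 + 23^2/4 + 21^2/4) - 3*14
     = 0.065934 * 684.3 - 42
     = 3.118681.
Step 4: Ties present; correction factor C = 1 - 12/(13^3 - 13) = 0.994505. Corrected H = 3.118681 / 0.994505 = 3.135912.
Step 5: Under H0, H ~ chi^2(2); p-value = 0.208471.
Step 6: alpha = 0.1. fail to reject H0.

H = 3.1359, df = 2, p = 0.208471, fail to reject H0.


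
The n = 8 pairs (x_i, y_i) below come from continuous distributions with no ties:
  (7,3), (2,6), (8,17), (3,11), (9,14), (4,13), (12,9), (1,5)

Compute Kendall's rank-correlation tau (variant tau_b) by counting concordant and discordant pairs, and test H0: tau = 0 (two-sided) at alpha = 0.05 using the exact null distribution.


Step 1: Enumerate the 28 unordered pairs (i,j) with i<j and classify each by sign(x_j-x_i) * sign(y_j-y_i).
  (1,2):dx=-5,dy=+3->D; (1,3):dx=+1,dy=+14->C; (1,4):dx=-4,dy=+8->D; (1,5):dx=+2,dy=+11->C
  (1,6):dx=-3,dy=+10->D; (1,7):dx=+5,dy=+6->C; (1,8):dx=-6,dy=+2->D; (2,3):dx=+6,dy=+11->C
  (2,4):dx=+1,dy=+5->C; (2,5):dx=+7,dy=+8->C; (2,6):dx=+2,dy=+7->C; (2,7):dx=+10,dy=+3->C
  (2,8):dx=-1,dy=-1->C; (3,4):dx=-5,dy=-6->C; (3,5):dx=+1,dy=-3->D; (3,6):dx=-4,dy=-4->C
  (3,7):dx=+4,dy=-8->D; (3,8):dx=-7,dy=-12->C; (4,5):dx=+6,dy=+3->C; (4,6):dx=+1,dy=+2->C
  (4,7):dx=+9,dy=-2->D; (4,8):dx=-2,dy=-6->C; (5,6):dx=-5,dy=-1->C; (5,7):dx=+3,dy=-5->D
  (5,8):dx=-8,dy=-9->C; (6,7):dx=+8,dy=-4->D; (6,8):dx=-3,dy=-8->C; (7,8):dx=-11,dy=-4->C
Step 2: C = 19, D = 9, total pairs = 28.
Step 3: tau = (C - D)/(n(n-1)/2) = (19 - 9)/28 = 0.357143.
Step 4: Exact two-sided p-value (enumerate n! = 40320 permutations of y under H0): p = 0.275099.
Step 5: alpha = 0.05. fail to reject H0.

tau_b = 0.3571 (C=19, D=9), p = 0.275099, fail to reject H0.


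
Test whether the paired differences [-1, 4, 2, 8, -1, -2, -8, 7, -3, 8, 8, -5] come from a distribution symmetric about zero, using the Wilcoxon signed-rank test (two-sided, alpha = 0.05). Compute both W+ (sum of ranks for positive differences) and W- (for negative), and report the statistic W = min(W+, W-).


Step 1: Drop any zero differences (none here) and take |d_i|.
|d| = [1, 4, 2, 8, 1, 2, 8, 7, 3, 8, 8, 5]
Step 2: Midrank |d_i| (ties get averaged ranks).
ranks: |1|->1.5, |4|->6, |2|->3.5, |8|->10.5, |1|->1.5, |2|->3.5, |8|->10.5, |7|->8, |3|->5, |8|->10.5, |8|->10.5, |5|->7
Step 3: Attach original signs; sum ranks with positive sign and with negative sign.
W+ = 6 + 3.5 + 10.5 + 8 + 10.5 + 10.5 = 49
W- = 1.5 + 1.5 + 3.5 + 10.5 + 5 + 7 = 29
(Check: W+ + W- = 78 should equal n(n+1)/2 = 78.)
Step 4: Test statistic W = min(W+, W-) = 29.
Step 5: Ties in |d|, so use the tie-corrected normal approximation.
        E[W] = n(n+1)/4 = 12*13/4 = 39.
        Tie groups: |d|=1 (t=2), |d|=2 (t=2), |d|=8 (t=4); sum(t^3 - t) = 72.
        Var[W] = n(n+1)(2n+1)/24 - sum(t^3-t)/48 = 3900/24 - 72/48 = 161.
        z = (W - E[W]) / sqrt(Var[W]) = (29 - 39) / 12.6886 = -0.7881.
        Two-sided p = 2*Phi(z) = 0.430632.
Step 6: alpha = 0.05. fail to reject H0.

W+ = 49, W- = 29, W = min = 29, p = 0.430632, fail to reject H0.


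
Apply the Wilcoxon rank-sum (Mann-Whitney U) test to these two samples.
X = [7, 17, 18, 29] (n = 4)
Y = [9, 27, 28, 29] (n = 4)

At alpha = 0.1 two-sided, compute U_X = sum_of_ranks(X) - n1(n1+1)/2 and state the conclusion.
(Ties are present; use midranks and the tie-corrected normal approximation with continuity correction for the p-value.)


Step 1: Combine and sort all 8 observations; assign midranks.
sorted (value, group): (7,X), (9,Y), (17,X), (18,X), (27,Y), (28,Y), (29,X), (29,Y)
ranks: 7->1, 9->2, 17->3, 18->4, 27->5, 28->6, 29->7.5, 29->7.5
Step 2: Rank sum for X: R1 = 1 + 3 + 4 + 7.5 = 15.5.
Step 3: U_X = R1 - n1(n1+1)/2 = 15.5 - 4*5/2 = 15.5 - 10 = 5.5.
       U_Y = n1*n2 - U_X = 16 - 5.5 = 10.5.
Step 4: Ties are present, so use the tie-corrected normal approximation (with continuity correction) for the p-value.
Step 5: p-value = 0.561363; compare to alpha = 0.1. fail to reject H0.

U_X = 5.5, p = 0.561363, fail to reject H0 at alpha = 0.1.


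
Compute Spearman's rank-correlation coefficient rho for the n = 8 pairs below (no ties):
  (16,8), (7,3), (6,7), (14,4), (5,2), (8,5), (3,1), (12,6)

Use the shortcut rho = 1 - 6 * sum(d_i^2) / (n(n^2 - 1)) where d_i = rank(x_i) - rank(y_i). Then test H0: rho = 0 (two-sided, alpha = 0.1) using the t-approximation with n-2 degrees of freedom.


Step 1: Rank x and y separately (midranks; no ties here).
rank(x): 16->8, 7->4, 6->3, 14->7, 5->2, 8->5, 3->1, 12->6
rank(y): 8->8, 3->3, 7->7, 4->4, 2->2, 5->5, 1->1, 6->6
Step 2: d_i = R_x(i) - R_y(i); compute d_i^2.
  (8-8)^2=0, (4-3)^2=1, (3-7)^2=16, (7-4)^2=9, (2-2)^2=0, (5-5)^2=0, (1-1)^2=0, (6-6)^2=0
sum(d^2) = 26.
Step 3: rho = 1 - 6*26 / (8*(8^2 - 1)) = 1 - 156/504 = 0.690476.
Step 4: Under H0, t = rho * sqrt((n-2)/(1-rho^2)) = 2.3382 ~ t(6).
Step 5: Two-sided p-value from the t-distribution with 6 df = 0.057990.
Step 6: alpha = 0.1. reject H0.

rho = 0.6905, p = 0.057990, reject H0 at alpha = 0.1.


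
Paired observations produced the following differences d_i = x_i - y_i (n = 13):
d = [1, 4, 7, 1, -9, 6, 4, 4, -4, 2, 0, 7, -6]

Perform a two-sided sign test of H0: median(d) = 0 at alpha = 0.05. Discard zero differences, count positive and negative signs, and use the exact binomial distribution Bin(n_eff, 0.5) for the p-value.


Step 1: Discard zero differences. Original n = 13; n_eff = number of nonzero differences = 12.
Nonzero differences (with sign): +1, +4, +7, +1, -9, +6, +4, +4, -4, +2, +7, -6
Step 2: Count signs: positive = 9, negative = 3.
Step 3: Under H0: P(positive) = 0.5, so the number of positives S ~ Bin(12, 0.5).
Step 4: Two-sided exact p-value = sum of Bin(12,0.5) probabilities at or below the observed probability = 0.145996.
Step 5: alpha = 0.05. fail to reject H0.

n_eff = 12, pos = 9, neg = 3, p = 0.145996, fail to reject H0.


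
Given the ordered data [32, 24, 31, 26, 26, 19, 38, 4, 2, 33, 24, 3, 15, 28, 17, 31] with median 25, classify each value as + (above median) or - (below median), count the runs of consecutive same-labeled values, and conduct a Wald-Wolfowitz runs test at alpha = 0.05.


Step 1: Compute median = 25; label A = above, B = below.
Labels in order: ABAAABABBABBBABA  (n_A = 8, n_B = 8)
Step 2: Count runs R = 11.
Step 3: Under H0 (random ordering), E[R] = 2*n_A*n_B/(n_A+n_B) + 1 = 2*8*8/16 + 1 = 9.0000.
        Var[R] = 2*n_A*n_B*(2*n_A*n_B - n_A - n_B) / ((n_A+n_B)^2 * (n_A+n_B-1)) = 14336/3840 = 3.7333.
        SD[R] = 1.9322.
Step 4: Continuity-corrected z = (R - 0.5 - E[R]) / SD[R] = (11 - 0.5 - 9.0000) / 1.9322 = 0.7763.
Step 5: Two-sided p-value via normal approximation = 2*(1 - Phi(|z|)) = 0.437558.
Step 6: alpha = 0.05. fail to reject H0.

R = 11, z = 0.7763, p = 0.437558, fail to reject H0.


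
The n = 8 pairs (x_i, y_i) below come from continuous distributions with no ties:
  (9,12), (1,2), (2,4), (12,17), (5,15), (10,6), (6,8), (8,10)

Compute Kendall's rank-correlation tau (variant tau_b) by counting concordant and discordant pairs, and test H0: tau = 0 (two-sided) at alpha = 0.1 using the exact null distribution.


Step 1: Enumerate the 28 unordered pairs (i,j) with i<j and classify each by sign(x_j-x_i) * sign(y_j-y_i).
  (1,2):dx=-8,dy=-10->C; (1,3):dx=-7,dy=-8->C; (1,4):dx=+3,dy=+5->C; (1,5):dx=-4,dy=+3->D
  (1,6):dx=+1,dy=-6->D; (1,7):dx=-3,dy=-4->C; (1,8):dx=-1,dy=-2->C; (2,3):dx=+1,dy=+2->C
  (2,4):dx=+11,dy=+15->C; (2,5):dx=+4,dy=+13->C; (2,6):dx=+9,dy=+4->C; (2,7):dx=+5,dy=+6->C
  (2,8):dx=+7,dy=+8->C; (3,4):dx=+10,dy=+13->C; (3,5):dx=+3,dy=+11->C; (3,6):dx=+8,dy=+2->C
  (3,7):dx=+4,dy=+4->C; (3,8):dx=+6,dy=+6->C; (4,5):dx=-7,dy=-2->C; (4,6):dx=-2,dy=-11->C
  (4,7):dx=-6,dy=-9->C; (4,8):dx=-4,dy=-7->C; (5,6):dx=+5,dy=-9->D; (5,7):dx=+1,dy=-7->D
  (5,8):dx=+3,dy=-5->D; (6,7):dx=-4,dy=+2->D; (6,8):dx=-2,dy=+4->D; (7,8):dx=+2,dy=+2->C
Step 2: C = 21, D = 7, total pairs = 28.
Step 3: tau = (C - D)/(n(n-1)/2) = (21 - 7)/28 = 0.500000.
Step 4: Exact two-sided p-value (enumerate n! = 40320 permutations of y under H0): p = 0.108681.
Step 5: alpha = 0.1. fail to reject H0.

tau_b = 0.5000 (C=21, D=7), p = 0.108681, fail to reject H0.


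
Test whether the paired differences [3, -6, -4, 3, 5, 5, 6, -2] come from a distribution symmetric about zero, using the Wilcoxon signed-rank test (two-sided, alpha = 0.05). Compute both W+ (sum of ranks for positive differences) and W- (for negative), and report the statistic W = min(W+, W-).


Step 1: Drop any zero differences (none here) and take |d_i|.
|d| = [3, 6, 4, 3, 5, 5, 6, 2]
Step 2: Midrank |d_i| (ties get averaged ranks).
ranks: |3|->2.5, |6|->7.5, |4|->4, |3|->2.5, |5|->5.5, |5|->5.5, |6|->7.5, |2|->1
Step 3: Attach original signs; sum ranks with positive sign and with negative sign.
W+ = 2.5 + 2.5 + 5.5 + 5.5 + 7.5 = 23.5
W- = 7.5 + 4 + 1 = 12.5
(Check: W+ + W- = 36 should equal n(n+1)/2 = 36.)
Step 4: Test statistic W = min(W+, W-) = 12.5.
Step 5: Ties in |d|, so use the tie-corrected normal approximation.
        E[W] = n(n+1)/4 = 8*9/4 = 18.
        Tie groups: |d|=3 (t=2), |d|=5 (t=2), |d|=6 (t=2); sum(t^3 - t) = 18.
        Var[W] = n(n+1)(2n+1)/24 - sum(t^3-t)/48 = 1224/24 - 18/48 = 50.625.
        z = (W - E[W]) / sqrt(Var[W]) = (12.5 - 18) / 7.1151 = -0.7730.
        Two-sided p = 2*Phi(z) = 0.439522.
Step 6: alpha = 0.05. fail to reject H0.

W+ = 23.5, W- = 12.5, W = min = 12.5, p = 0.439522, fail to reject H0.


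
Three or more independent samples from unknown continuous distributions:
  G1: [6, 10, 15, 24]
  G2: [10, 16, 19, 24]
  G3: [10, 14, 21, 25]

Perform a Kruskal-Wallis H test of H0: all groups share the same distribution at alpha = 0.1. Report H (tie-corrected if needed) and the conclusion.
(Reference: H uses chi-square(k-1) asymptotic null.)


Step 1: Combine all N = 12 observations and assign midranks.
sorted (value, group, rank): (6,G1,1), (10,G1,3), (10,G2,3), (10,G3,3), (14,G3,5), (15,G1,6), (16,G2,7), (19,G2,8), (21,G3,9), (24,G1,10.5), (24,G2,10.5), (25,G3,12)
Step 2: Sum ranks within each group.
R_1 = 20.5 (n_1 = 4)
R_2 = 28.5 (n_2 = 4)
R_3 = 29 (n_3 = 4)
Step 3: H = 12/(N(N+1)) * sum(R_i^2/n_i) - 3(N+1)
     = 12/(12*13) * (20.5^2/4 + 28.5^2/4 + 29^2/4) - 3*13
     = 0.076923 * 518.375 - 39
     = 0.875000.
Step 4: Ties present; correction factor C = 1 - 30/(12^3 - 12) = 0.982517. Corrected H = 0.875000 / 0.982517 = 0.890569.
Step 5: Under H0, H ~ chi^2(2); p-value = 0.640642.
Step 6: alpha = 0.1. fail to reject H0.

H = 0.8906, df = 2, p = 0.640642, fail to reject H0.


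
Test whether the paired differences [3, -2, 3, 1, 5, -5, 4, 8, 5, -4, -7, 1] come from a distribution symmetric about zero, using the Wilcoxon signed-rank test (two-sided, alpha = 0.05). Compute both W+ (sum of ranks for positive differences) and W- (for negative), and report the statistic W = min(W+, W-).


Step 1: Drop any zero differences (none here) and take |d_i|.
|d| = [3, 2, 3, 1, 5, 5, 4, 8, 5, 4, 7, 1]
Step 2: Midrank |d_i| (ties get averaged ranks).
ranks: |3|->4.5, |2|->3, |3|->4.5, |1|->1.5, |5|->9, |5|->9, |4|->6.5, |8|->12, |5|->9, |4|->6.5, |7|->11, |1|->1.5
Step 3: Attach original signs; sum ranks with positive sign and with negative sign.
W+ = 4.5 + 4.5 + 1.5 + 9 + 6.5 + 12 + 9 + 1.5 = 48.5
W- = 3 + 9 + 6.5 + 11 = 29.5
(Check: W+ + W- = 78 should equal n(n+1)/2 = 78.)
Step 4: Test statistic W = min(W+, W-) = 29.5.
Step 5: Ties in |d|, so use the tie-corrected normal approximation.
        E[W] = n(n+1)/4 = 12*13/4 = 39.
        Tie groups: |d|=1 (t=2), |d|=3 (t=2), |d|=4 (t=2), |d|=5 (t=3); sum(t^3 - t) = 42.
        Var[W] = n(n+1)(2n+1)/24 - sum(t^3-t)/48 = 3900/24 - 42/48 = 161.625.
        z = (W - E[W]) / sqrt(Var[W]) = (29.5 - 39) / 12.7132 = -0.7473.
        Two-sided p = 2*Phi(z) = 0.454909.
Step 6: alpha = 0.05. fail to reject H0.

W+ = 48.5, W- = 29.5, W = min = 29.5, p = 0.454909, fail to reject H0.


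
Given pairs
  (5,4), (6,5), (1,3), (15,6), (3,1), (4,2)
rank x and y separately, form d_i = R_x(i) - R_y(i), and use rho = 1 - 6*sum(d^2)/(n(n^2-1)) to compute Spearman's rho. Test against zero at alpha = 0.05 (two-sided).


Step 1: Rank x and y separately (midranks; no ties here).
rank(x): 5->4, 6->5, 1->1, 15->6, 3->2, 4->3
rank(y): 4->4, 5->5, 3->3, 6->6, 1->1, 2->2
Step 2: d_i = R_x(i) - R_y(i); compute d_i^2.
  (4-4)^2=0, (5-5)^2=0, (1-3)^2=4, (6-6)^2=0, (2-1)^2=1, (3-2)^2=1
sum(d^2) = 6.
Step 3: rho = 1 - 6*6 / (6*(6^2 - 1)) = 1 - 36/210 = 0.828571.
Step 4: Under H0, t = rho * sqrt((n-2)/(1-rho^2)) = 2.9598 ~ t(4).
Step 5: Two-sided p-value from the t-distribution with 4 df = 0.041563.
Step 6: alpha = 0.05. reject H0.

rho = 0.8286, p = 0.041563, reject H0 at alpha = 0.05.


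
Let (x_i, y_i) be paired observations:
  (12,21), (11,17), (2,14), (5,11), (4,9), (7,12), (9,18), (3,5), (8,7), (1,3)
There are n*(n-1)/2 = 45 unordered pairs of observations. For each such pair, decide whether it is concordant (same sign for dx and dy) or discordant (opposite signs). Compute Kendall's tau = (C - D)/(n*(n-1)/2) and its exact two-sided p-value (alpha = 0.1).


Step 1: Enumerate the 45 unordered pairs (i,j) with i<j and classify each by sign(x_j-x_i) * sign(y_j-y_i).
  (1,2):dx=-1,dy=-4->C; (1,3):dx=-10,dy=-7->C; (1,4):dx=-7,dy=-10->C; (1,5):dx=-8,dy=-12->C
  (1,6):dx=-5,dy=-9->C; (1,7):dx=-3,dy=-3->C; (1,8):dx=-9,dy=-16->C; (1,9):dx=-4,dy=-14->C
  (1,10):dx=-11,dy=-18->C; (2,3):dx=-9,dy=-3->C; (2,4):dx=-6,dy=-6->C; (2,5):dx=-7,dy=-8->C
  (2,6):dx=-4,dy=-5->C; (2,7):dx=-2,dy=+1->D; (2,8):dx=-8,dy=-12->C; (2,9):dx=-3,dy=-10->C
  (2,10):dx=-10,dy=-14->C; (3,4):dx=+3,dy=-3->D; (3,5):dx=+2,dy=-5->D; (3,6):dx=+5,dy=-2->D
  (3,7):dx=+7,dy=+4->C; (3,8):dx=+1,dy=-9->D; (3,9):dx=+6,dy=-7->D; (3,10):dx=-1,dy=-11->C
  (4,5):dx=-1,dy=-2->C; (4,6):dx=+2,dy=+1->C; (4,7):dx=+4,dy=+7->C; (4,8):dx=-2,dy=-6->C
  (4,9):dx=+3,dy=-4->D; (4,10):dx=-4,dy=-8->C; (5,6):dx=+3,dy=+3->C; (5,7):dx=+5,dy=+9->C
  (5,8):dx=-1,dy=-4->C; (5,9):dx=+4,dy=-2->D; (5,10):dx=-3,dy=-6->C; (6,7):dx=+2,dy=+6->C
  (6,8):dx=-4,dy=-7->C; (6,9):dx=+1,dy=-5->D; (6,10):dx=-6,dy=-9->C; (7,8):dx=-6,dy=-13->C
  (7,9):dx=-1,dy=-11->C; (7,10):dx=-8,dy=-15->C; (8,9):dx=+5,dy=+2->C; (8,10):dx=-2,dy=-2->C
  (9,10):dx=-7,dy=-4->C
Step 2: C = 36, D = 9, total pairs = 45.
Step 3: tau = (C - D)/(n(n-1)/2) = (36 - 9)/45 = 0.600000.
Step 4: Exact two-sided p-value (enumerate n! = 3628800 permutations of y under H0): p = 0.016666.
Step 5: alpha = 0.1. reject H0.

tau_b = 0.6000 (C=36, D=9), p = 0.016666, reject H0.


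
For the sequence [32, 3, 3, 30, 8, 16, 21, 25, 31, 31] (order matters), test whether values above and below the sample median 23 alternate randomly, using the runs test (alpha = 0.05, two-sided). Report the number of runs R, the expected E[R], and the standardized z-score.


Step 1: Compute median = 23; label A = above, B = below.
Labels in order: ABBABBBAAA  (n_A = 5, n_B = 5)
Step 2: Count runs R = 5.
Step 3: Under H0 (random ordering), E[R] = 2*n_A*n_B/(n_A+n_B) + 1 = 2*5*5/10 + 1 = 6.0000.
        Var[R] = 2*n_A*n_B*(2*n_A*n_B - n_A - n_B) / ((n_A+n_B)^2 * (n_A+n_B-1)) = 2000/900 = 2.2222.
        SD[R] = 1.4907.
Step 4: Continuity-corrected z = (R + 0.5 - E[R]) / SD[R] = (5 + 0.5 - 6.0000) / 1.4907 = -0.3354.
Step 5: Two-sided p-value via normal approximation = 2*(1 - Phi(|z|)) = 0.737316.
Step 6: alpha = 0.05. fail to reject H0.

R = 5, z = -0.3354, p = 0.737316, fail to reject H0.


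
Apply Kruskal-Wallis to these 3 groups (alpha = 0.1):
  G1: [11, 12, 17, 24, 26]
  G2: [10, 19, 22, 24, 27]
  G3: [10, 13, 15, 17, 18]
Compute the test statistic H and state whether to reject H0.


Step 1: Combine all N = 15 observations and assign midranks.
sorted (value, group, rank): (10,G2,1.5), (10,G3,1.5), (11,G1,3), (12,G1,4), (13,G3,5), (15,G3,6), (17,G1,7.5), (17,G3,7.5), (18,G3,9), (19,G2,10), (22,G2,11), (24,G1,12.5), (24,G2,12.5), (26,G1,14), (27,G2,15)
Step 2: Sum ranks within each group.
R_1 = 41 (n_1 = 5)
R_2 = 50 (n_2 = 5)
R_3 = 29 (n_3 = 5)
Step 3: H = 12/(N(N+1)) * sum(R_i^2/n_i) - 3(N+1)
     = 12/(15*16) * (41^2/5 + 50^2/5 + 29^2/5) - 3*16
     = 0.050000 * 1004.4 - 48
     = 2.220000.
Step 4: Ties present; correction factor C = 1 - 18/(15^3 - 15) = 0.994643. Corrected H = 2.220000 / 0.994643 = 2.231957.
Step 5: Under H0, H ~ chi^2(2); p-value = 0.327595.
Step 6: alpha = 0.1. fail to reject H0.

H = 2.2320, df = 2, p = 0.327595, fail to reject H0.


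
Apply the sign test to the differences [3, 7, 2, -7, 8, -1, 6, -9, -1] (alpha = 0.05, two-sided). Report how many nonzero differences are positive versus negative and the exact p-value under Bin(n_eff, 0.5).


Step 1: Discard zero differences. Original n = 9; n_eff = number of nonzero differences = 9.
Nonzero differences (with sign): +3, +7, +2, -7, +8, -1, +6, -9, -1
Step 2: Count signs: positive = 5, negative = 4.
Step 3: Under H0: P(positive) = 0.5, so the number of positives S ~ Bin(9, 0.5).
Step 4: Two-sided exact p-value = sum of Bin(9,0.5) probabilities at or below the observed probability = 1.000000.
Step 5: alpha = 0.05. fail to reject H0.

n_eff = 9, pos = 5, neg = 4, p = 1.000000, fail to reject H0.


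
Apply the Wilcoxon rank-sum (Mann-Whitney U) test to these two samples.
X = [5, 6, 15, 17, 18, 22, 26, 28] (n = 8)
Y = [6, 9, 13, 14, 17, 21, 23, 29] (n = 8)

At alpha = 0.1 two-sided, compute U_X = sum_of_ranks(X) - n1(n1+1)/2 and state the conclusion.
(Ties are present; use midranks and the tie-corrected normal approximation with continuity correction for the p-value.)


Step 1: Combine and sort all 16 observations; assign midranks.
sorted (value, group): (5,X), (6,X), (6,Y), (9,Y), (13,Y), (14,Y), (15,X), (17,X), (17,Y), (18,X), (21,Y), (22,X), (23,Y), (26,X), (28,X), (29,Y)
ranks: 5->1, 6->2.5, 6->2.5, 9->4, 13->5, 14->6, 15->7, 17->8.5, 17->8.5, 18->10, 21->11, 22->12, 23->13, 26->14, 28->15, 29->16
Step 2: Rank sum for X: R1 = 1 + 2.5 + 7 + 8.5 + 10 + 12 + 14 + 15 = 70.
Step 3: U_X = R1 - n1(n1+1)/2 = 70 - 8*9/2 = 70 - 36 = 34.
       U_Y = n1*n2 - U_X = 64 - 34 = 30.
Step 4: Ties are present, so use the tie-corrected normal approximation (with continuity correction) for the p-value.
Step 5: p-value = 0.874643; compare to alpha = 0.1. fail to reject H0.

U_X = 34, p = 0.874643, fail to reject H0 at alpha = 0.1.


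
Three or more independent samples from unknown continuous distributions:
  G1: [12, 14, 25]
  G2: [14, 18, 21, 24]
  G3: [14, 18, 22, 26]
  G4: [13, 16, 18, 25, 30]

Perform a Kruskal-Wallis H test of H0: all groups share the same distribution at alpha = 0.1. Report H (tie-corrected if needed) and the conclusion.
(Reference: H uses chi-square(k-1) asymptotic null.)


Step 1: Combine all N = 16 observations and assign midranks.
sorted (value, group, rank): (12,G1,1), (13,G4,2), (14,G1,4), (14,G2,4), (14,G3,4), (16,G4,6), (18,G2,8), (18,G3,8), (18,G4,8), (21,G2,10), (22,G3,11), (24,G2,12), (25,G1,13.5), (25,G4,13.5), (26,G3,15), (30,G4,16)
Step 2: Sum ranks within each group.
R_1 = 18.5 (n_1 = 3)
R_2 = 34 (n_2 = 4)
R_3 = 38 (n_3 = 4)
R_4 = 45.5 (n_4 = 5)
Step 3: H = 12/(N(N+1)) * sum(R_i^2/n_i) - 3(N+1)
     = 12/(16*17) * (18.5^2/3 + 34^2/4 + 38^2/4 + 45.5^2/5) - 3*17
     = 0.044118 * 1178.13 - 51
     = 0.976471.
Step 4: Ties present; correction factor C = 1 - 54/(16^3 - 16) = 0.986765. Corrected H = 0.976471 / 0.986765 = 0.989568.
Step 5: Under H0, H ~ chi^2(3); p-value = 0.803776.
Step 6: alpha = 0.1. fail to reject H0.

H = 0.9896, df = 3, p = 0.803776, fail to reject H0.


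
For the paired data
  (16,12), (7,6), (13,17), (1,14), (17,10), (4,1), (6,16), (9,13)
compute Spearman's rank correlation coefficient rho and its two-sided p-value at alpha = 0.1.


Step 1: Rank x and y separately (midranks; no ties here).
rank(x): 16->7, 7->4, 13->6, 1->1, 17->8, 4->2, 6->3, 9->5
rank(y): 12->4, 6->2, 17->8, 14->6, 10->3, 1->1, 16->7, 13->5
Step 2: d_i = R_x(i) - R_y(i); compute d_i^2.
  (7-4)^2=9, (4-2)^2=4, (6-8)^2=4, (1-6)^2=25, (8-3)^2=25, (2-1)^2=1, (3-7)^2=16, (5-5)^2=0
sum(d^2) = 84.
Step 3: rho = 1 - 6*84 / (8*(8^2 - 1)) = 1 - 504/504 = 0.000000.
Step 4: Under H0, t = rho * sqrt((n-2)/(1-rho^2)) = 0.0000 ~ t(6).
Step 5: Two-sided p-value from the t-distribution with 6 df = 1.000000.
Step 6: alpha = 0.1. fail to reject H0.

rho = 0.0000, p = 1.000000, fail to reject H0 at alpha = 0.1.
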